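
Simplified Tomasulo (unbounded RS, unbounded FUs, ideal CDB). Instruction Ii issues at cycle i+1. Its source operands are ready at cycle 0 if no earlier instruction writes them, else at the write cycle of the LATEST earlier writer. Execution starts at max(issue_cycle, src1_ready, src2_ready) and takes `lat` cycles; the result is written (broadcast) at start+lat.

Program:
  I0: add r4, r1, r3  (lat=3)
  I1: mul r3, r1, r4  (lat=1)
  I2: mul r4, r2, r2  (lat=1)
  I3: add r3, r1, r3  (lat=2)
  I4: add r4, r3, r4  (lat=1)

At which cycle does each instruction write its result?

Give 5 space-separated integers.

I0 add r4: issue@1 deps=(None,None) exec_start@1 write@4
I1 mul r3: issue@2 deps=(None,0) exec_start@4 write@5
I2 mul r4: issue@3 deps=(None,None) exec_start@3 write@4
I3 add r3: issue@4 deps=(None,1) exec_start@5 write@7
I4 add r4: issue@5 deps=(3,2) exec_start@7 write@8

Answer: 4 5 4 7 8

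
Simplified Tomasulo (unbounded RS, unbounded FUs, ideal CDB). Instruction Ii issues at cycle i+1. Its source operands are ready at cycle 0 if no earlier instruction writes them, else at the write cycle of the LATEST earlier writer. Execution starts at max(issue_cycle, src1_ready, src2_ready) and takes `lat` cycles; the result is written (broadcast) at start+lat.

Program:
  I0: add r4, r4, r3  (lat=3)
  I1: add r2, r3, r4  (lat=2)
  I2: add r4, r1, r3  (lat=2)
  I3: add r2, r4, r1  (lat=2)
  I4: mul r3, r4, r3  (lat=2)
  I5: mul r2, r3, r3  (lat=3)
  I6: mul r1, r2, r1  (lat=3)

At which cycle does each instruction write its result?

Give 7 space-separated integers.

Answer: 4 6 5 7 7 10 13

Derivation:
I0 add r4: issue@1 deps=(None,None) exec_start@1 write@4
I1 add r2: issue@2 deps=(None,0) exec_start@4 write@6
I2 add r4: issue@3 deps=(None,None) exec_start@3 write@5
I3 add r2: issue@4 deps=(2,None) exec_start@5 write@7
I4 mul r3: issue@5 deps=(2,None) exec_start@5 write@7
I5 mul r2: issue@6 deps=(4,4) exec_start@7 write@10
I6 mul r1: issue@7 deps=(5,None) exec_start@10 write@13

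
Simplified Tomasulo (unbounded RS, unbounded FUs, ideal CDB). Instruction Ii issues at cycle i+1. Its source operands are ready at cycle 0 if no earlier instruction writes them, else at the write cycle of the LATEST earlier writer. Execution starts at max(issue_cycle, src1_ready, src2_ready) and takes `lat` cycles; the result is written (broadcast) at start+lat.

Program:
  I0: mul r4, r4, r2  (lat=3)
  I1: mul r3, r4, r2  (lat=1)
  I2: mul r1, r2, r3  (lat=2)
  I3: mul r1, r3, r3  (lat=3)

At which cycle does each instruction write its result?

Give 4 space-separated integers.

Answer: 4 5 7 8

Derivation:
I0 mul r4: issue@1 deps=(None,None) exec_start@1 write@4
I1 mul r3: issue@2 deps=(0,None) exec_start@4 write@5
I2 mul r1: issue@3 deps=(None,1) exec_start@5 write@7
I3 mul r1: issue@4 deps=(1,1) exec_start@5 write@8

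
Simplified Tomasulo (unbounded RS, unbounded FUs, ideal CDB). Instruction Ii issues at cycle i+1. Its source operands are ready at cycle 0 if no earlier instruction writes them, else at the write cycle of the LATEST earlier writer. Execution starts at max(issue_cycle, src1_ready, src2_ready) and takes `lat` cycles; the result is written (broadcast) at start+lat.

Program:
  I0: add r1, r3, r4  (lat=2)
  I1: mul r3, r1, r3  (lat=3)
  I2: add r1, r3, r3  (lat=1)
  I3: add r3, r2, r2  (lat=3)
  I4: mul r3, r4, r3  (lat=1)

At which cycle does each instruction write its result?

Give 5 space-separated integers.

Answer: 3 6 7 7 8

Derivation:
I0 add r1: issue@1 deps=(None,None) exec_start@1 write@3
I1 mul r3: issue@2 deps=(0,None) exec_start@3 write@6
I2 add r1: issue@3 deps=(1,1) exec_start@6 write@7
I3 add r3: issue@4 deps=(None,None) exec_start@4 write@7
I4 mul r3: issue@5 deps=(None,3) exec_start@7 write@8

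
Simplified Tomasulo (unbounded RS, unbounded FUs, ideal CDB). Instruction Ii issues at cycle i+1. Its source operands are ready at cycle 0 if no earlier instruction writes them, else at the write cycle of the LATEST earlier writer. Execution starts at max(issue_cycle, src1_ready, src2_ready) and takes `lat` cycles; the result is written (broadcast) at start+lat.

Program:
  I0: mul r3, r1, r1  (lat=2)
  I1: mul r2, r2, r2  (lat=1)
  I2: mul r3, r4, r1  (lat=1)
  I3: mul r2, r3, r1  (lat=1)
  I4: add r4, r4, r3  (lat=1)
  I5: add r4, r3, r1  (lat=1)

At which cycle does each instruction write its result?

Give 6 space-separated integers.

I0 mul r3: issue@1 deps=(None,None) exec_start@1 write@3
I1 mul r2: issue@2 deps=(None,None) exec_start@2 write@3
I2 mul r3: issue@3 deps=(None,None) exec_start@3 write@4
I3 mul r2: issue@4 deps=(2,None) exec_start@4 write@5
I4 add r4: issue@5 deps=(None,2) exec_start@5 write@6
I5 add r4: issue@6 deps=(2,None) exec_start@6 write@7

Answer: 3 3 4 5 6 7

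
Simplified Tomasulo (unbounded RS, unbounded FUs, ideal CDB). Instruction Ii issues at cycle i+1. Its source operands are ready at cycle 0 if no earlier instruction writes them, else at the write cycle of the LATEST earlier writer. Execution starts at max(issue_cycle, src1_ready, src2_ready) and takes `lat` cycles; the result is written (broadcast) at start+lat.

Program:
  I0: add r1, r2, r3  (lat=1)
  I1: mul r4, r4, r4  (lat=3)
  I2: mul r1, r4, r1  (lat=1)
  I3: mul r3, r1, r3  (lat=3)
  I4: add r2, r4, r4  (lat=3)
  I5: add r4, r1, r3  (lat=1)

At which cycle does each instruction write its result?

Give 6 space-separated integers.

I0 add r1: issue@1 deps=(None,None) exec_start@1 write@2
I1 mul r4: issue@2 deps=(None,None) exec_start@2 write@5
I2 mul r1: issue@3 deps=(1,0) exec_start@5 write@6
I3 mul r3: issue@4 deps=(2,None) exec_start@6 write@9
I4 add r2: issue@5 deps=(1,1) exec_start@5 write@8
I5 add r4: issue@6 deps=(2,3) exec_start@9 write@10

Answer: 2 5 6 9 8 10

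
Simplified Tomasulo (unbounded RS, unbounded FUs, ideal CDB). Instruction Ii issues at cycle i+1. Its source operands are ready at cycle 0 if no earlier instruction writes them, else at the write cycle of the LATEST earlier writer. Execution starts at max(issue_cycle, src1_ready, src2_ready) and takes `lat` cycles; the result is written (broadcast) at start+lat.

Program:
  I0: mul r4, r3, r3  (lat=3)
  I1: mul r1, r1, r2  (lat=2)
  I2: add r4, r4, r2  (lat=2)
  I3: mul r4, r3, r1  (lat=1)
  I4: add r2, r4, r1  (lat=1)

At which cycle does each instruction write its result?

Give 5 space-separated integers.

I0 mul r4: issue@1 deps=(None,None) exec_start@1 write@4
I1 mul r1: issue@2 deps=(None,None) exec_start@2 write@4
I2 add r4: issue@3 deps=(0,None) exec_start@4 write@6
I3 mul r4: issue@4 deps=(None,1) exec_start@4 write@5
I4 add r2: issue@5 deps=(3,1) exec_start@5 write@6

Answer: 4 4 6 5 6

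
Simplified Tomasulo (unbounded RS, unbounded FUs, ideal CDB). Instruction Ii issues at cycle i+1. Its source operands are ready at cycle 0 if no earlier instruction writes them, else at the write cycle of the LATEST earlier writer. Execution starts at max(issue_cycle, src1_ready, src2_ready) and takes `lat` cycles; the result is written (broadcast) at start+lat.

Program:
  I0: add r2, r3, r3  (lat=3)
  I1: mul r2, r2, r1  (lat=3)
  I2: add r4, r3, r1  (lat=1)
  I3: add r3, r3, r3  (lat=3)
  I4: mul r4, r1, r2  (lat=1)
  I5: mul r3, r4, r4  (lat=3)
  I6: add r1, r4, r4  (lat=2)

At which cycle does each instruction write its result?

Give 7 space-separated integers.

I0 add r2: issue@1 deps=(None,None) exec_start@1 write@4
I1 mul r2: issue@2 deps=(0,None) exec_start@4 write@7
I2 add r4: issue@3 deps=(None,None) exec_start@3 write@4
I3 add r3: issue@4 deps=(None,None) exec_start@4 write@7
I4 mul r4: issue@5 deps=(None,1) exec_start@7 write@8
I5 mul r3: issue@6 deps=(4,4) exec_start@8 write@11
I6 add r1: issue@7 deps=(4,4) exec_start@8 write@10

Answer: 4 7 4 7 8 11 10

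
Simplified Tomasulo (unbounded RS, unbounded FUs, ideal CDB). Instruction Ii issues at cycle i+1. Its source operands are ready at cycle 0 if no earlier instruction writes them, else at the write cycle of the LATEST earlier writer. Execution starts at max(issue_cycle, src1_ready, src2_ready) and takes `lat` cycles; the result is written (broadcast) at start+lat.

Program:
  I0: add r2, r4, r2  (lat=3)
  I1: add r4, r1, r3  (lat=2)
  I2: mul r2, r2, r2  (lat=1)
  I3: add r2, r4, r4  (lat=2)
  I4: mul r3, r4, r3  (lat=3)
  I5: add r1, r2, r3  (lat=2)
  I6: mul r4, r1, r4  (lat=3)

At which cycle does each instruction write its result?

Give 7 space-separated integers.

Answer: 4 4 5 6 8 10 13

Derivation:
I0 add r2: issue@1 deps=(None,None) exec_start@1 write@4
I1 add r4: issue@2 deps=(None,None) exec_start@2 write@4
I2 mul r2: issue@3 deps=(0,0) exec_start@4 write@5
I3 add r2: issue@4 deps=(1,1) exec_start@4 write@6
I4 mul r3: issue@5 deps=(1,None) exec_start@5 write@8
I5 add r1: issue@6 deps=(3,4) exec_start@8 write@10
I6 mul r4: issue@7 deps=(5,1) exec_start@10 write@13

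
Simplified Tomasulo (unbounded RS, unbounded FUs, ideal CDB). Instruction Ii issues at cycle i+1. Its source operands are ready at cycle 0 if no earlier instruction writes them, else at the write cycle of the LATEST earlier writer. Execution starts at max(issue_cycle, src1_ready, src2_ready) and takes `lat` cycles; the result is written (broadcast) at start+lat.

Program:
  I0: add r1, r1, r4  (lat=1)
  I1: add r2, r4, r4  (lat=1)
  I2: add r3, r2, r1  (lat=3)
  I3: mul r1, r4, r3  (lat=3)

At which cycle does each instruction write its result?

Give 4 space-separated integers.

I0 add r1: issue@1 deps=(None,None) exec_start@1 write@2
I1 add r2: issue@2 deps=(None,None) exec_start@2 write@3
I2 add r3: issue@3 deps=(1,0) exec_start@3 write@6
I3 mul r1: issue@4 deps=(None,2) exec_start@6 write@9

Answer: 2 3 6 9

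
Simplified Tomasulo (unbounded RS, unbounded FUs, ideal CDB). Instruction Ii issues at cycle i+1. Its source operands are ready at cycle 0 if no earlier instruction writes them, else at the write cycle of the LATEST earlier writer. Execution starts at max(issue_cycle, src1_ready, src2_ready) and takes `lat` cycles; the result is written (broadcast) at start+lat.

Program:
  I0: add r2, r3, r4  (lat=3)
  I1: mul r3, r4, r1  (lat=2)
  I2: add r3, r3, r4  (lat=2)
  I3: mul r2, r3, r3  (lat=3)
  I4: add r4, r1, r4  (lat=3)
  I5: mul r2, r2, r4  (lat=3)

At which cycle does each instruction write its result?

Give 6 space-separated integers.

Answer: 4 4 6 9 8 12

Derivation:
I0 add r2: issue@1 deps=(None,None) exec_start@1 write@4
I1 mul r3: issue@2 deps=(None,None) exec_start@2 write@4
I2 add r3: issue@3 deps=(1,None) exec_start@4 write@6
I3 mul r2: issue@4 deps=(2,2) exec_start@6 write@9
I4 add r4: issue@5 deps=(None,None) exec_start@5 write@8
I5 mul r2: issue@6 deps=(3,4) exec_start@9 write@12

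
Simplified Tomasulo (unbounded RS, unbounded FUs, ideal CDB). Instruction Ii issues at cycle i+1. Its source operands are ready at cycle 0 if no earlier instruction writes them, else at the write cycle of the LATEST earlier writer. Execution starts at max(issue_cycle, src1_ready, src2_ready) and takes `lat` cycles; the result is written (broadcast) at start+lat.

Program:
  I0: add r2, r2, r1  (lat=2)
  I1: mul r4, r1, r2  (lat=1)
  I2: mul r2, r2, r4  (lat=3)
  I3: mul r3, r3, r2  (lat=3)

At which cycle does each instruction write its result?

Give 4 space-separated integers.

Answer: 3 4 7 10

Derivation:
I0 add r2: issue@1 deps=(None,None) exec_start@1 write@3
I1 mul r4: issue@2 deps=(None,0) exec_start@3 write@4
I2 mul r2: issue@3 deps=(0,1) exec_start@4 write@7
I3 mul r3: issue@4 deps=(None,2) exec_start@7 write@10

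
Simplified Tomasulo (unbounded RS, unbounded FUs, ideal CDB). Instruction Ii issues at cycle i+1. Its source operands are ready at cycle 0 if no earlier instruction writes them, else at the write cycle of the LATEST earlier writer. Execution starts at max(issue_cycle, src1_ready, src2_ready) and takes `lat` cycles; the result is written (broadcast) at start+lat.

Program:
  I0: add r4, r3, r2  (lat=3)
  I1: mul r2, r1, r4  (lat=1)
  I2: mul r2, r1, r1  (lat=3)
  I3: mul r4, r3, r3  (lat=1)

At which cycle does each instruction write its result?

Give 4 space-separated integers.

Answer: 4 5 6 5

Derivation:
I0 add r4: issue@1 deps=(None,None) exec_start@1 write@4
I1 mul r2: issue@2 deps=(None,0) exec_start@4 write@5
I2 mul r2: issue@3 deps=(None,None) exec_start@3 write@6
I3 mul r4: issue@4 deps=(None,None) exec_start@4 write@5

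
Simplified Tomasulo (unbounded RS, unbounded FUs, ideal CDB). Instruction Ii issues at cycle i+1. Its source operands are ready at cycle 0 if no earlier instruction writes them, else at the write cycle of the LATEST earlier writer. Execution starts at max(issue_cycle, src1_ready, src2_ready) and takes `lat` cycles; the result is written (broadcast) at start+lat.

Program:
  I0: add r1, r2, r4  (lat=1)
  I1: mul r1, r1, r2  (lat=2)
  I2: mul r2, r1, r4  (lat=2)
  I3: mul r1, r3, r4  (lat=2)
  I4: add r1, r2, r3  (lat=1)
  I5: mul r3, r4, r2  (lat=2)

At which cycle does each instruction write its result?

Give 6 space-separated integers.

I0 add r1: issue@1 deps=(None,None) exec_start@1 write@2
I1 mul r1: issue@2 deps=(0,None) exec_start@2 write@4
I2 mul r2: issue@3 deps=(1,None) exec_start@4 write@6
I3 mul r1: issue@4 deps=(None,None) exec_start@4 write@6
I4 add r1: issue@5 deps=(2,None) exec_start@6 write@7
I5 mul r3: issue@6 deps=(None,2) exec_start@6 write@8

Answer: 2 4 6 6 7 8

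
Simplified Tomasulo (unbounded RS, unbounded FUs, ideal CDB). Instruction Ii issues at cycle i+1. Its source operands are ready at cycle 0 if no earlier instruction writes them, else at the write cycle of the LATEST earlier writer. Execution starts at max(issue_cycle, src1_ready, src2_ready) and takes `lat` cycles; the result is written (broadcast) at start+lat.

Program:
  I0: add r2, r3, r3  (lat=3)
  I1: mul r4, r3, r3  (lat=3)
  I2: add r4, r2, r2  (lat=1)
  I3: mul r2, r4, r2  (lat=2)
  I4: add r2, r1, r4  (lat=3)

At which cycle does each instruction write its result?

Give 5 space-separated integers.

Answer: 4 5 5 7 8

Derivation:
I0 add r2: issue@1 deps=(None,None) exec_start@1 write@4
I1 mul r4: issue@2 deps=(None,None) exec_start@2 write@5
I2 add r4: issue@3 deps=(0,0) exec_start@4 write@5
I3 mul r2: issue@4 deps=(2,0) exec_start@5 write@7
I4 add r2: issue@5 deps=(None,2) exec_start@5 write@8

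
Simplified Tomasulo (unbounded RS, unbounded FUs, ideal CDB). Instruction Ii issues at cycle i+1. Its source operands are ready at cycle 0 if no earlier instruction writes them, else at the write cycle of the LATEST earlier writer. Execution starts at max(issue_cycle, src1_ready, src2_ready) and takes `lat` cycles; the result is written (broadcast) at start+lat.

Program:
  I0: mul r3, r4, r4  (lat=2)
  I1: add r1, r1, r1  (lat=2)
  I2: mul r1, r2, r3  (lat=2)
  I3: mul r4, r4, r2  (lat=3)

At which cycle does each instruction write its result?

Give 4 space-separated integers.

Answer: 3 4 5 7

Derivation:
I0 mul r3: issue@1 deps=(None,None) exec_start@1 write@3
I1 add r1: issue@2 deps=(None,None) exec_start@2 write@4
I2 mul r1: issue@3 deps=(None,0) exec_start@3 write@5
I3 mul r4: issue@4 deps=(None,None) exec_start@4 write@7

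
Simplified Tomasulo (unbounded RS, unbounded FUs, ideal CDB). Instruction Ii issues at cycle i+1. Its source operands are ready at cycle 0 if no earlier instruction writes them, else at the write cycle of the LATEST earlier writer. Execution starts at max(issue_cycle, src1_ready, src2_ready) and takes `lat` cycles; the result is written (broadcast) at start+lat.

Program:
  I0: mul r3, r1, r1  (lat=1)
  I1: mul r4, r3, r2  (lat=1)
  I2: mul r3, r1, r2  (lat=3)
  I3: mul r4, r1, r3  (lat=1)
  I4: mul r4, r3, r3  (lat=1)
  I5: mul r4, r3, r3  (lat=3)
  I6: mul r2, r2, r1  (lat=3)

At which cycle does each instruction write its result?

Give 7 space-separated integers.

I0 mul r3: issue@1 deps=(None,None) exec_start@1 write@2
I1 mul r4: issue@2 deps=(0,None) exec_start@2 write@3
I2 mul r3: issue@3 deps=(None,None) exec_start@3 write@6
I3 mul r4: issue@4 deps=(None,2) exec_start@6 write@7
I4 mul r4: issue@5 deps=(2,2) exec_start@6 write@7
I5 mul r4: issue@6 deps=(2,2) exec_start@6 write@9
I6 mul r2: issue@7 deps=(None,None) exec_start@7 write@10

Answer: 2 3 6 7 7 9 10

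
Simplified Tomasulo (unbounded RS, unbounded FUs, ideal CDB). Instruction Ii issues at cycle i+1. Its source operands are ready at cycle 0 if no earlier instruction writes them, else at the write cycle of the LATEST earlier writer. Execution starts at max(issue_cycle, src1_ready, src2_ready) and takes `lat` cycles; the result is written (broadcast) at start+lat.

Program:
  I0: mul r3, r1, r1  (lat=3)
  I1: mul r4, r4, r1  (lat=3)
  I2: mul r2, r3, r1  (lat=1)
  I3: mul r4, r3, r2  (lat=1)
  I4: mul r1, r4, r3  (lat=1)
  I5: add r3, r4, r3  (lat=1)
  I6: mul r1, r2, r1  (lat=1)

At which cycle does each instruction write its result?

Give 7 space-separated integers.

I0 mul r3: issue@1 deps=(None,None) exec_start@1 write@4
I1 mul r4: issue@2 deps=(None,None) exec_start@2 write@5
I2 mul r2: issue@3 deps=(0,None) exec_start@4 write@5
I3 mul r4: issue@4 deps=(0,2) exec_start@5 write@6
I4 mul r1: issue@5 deps=(3,0) exec_start@6 write@7
I5 add r3: issue@6 deps=(3,0) exec_start@6 write@7
I6 mul r1: issue@7 deps=(2,4) exec_start@7 write@8

Answer: 4 5 5 6 7 7 8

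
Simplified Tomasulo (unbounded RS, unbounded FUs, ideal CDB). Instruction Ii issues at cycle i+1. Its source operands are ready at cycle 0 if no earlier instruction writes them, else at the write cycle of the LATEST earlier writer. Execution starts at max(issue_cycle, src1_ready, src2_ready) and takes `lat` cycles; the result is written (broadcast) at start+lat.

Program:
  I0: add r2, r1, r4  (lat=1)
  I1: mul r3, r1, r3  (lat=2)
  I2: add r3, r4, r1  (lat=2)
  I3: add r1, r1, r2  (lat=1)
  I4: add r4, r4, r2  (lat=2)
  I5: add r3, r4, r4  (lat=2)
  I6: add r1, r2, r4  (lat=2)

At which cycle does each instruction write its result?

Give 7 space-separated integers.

I0 add r2: issue@1 deps=(None,None) exec_start@1 write@2
I1 mul r3: issue@2 deps=(None,None) exec_start@2 write@4
I2 add r3: issue@3 deps=(None,None) exec_start@3 write@5
I3 add r1: issue@4 deps=(None,0) exec_start@4 write@5
I4 add r4: issue@5 deps=(None,0) exec_start@5 write@7
I5 add r3: issue@6 deps=(4,4) exec_start@7 write@9
I6 add r1: issue@7 deps=(0,4) exec_start@7 write@9

Answer: 2 4 5 5 7 9 9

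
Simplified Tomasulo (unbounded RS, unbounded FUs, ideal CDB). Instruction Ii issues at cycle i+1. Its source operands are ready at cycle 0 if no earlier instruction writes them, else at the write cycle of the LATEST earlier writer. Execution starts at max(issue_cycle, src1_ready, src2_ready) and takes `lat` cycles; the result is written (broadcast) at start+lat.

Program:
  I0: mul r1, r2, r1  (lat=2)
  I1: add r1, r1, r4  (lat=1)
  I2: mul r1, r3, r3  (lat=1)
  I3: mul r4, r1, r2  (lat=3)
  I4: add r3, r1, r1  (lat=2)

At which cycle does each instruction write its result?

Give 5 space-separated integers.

I0 mul r1: issue@1 deps=(None,None) exec_start@1 write@3
I1 add r1: issue@2 deps=(0,None) exec_start@3 write@4
I2 mul r1: issue@3 deps=(None,None) exec_start@3 write@4
I3 mul r4: issue@4 deps=(2,None) exec_start@4 write@7
I4 add r3: issue@5 deps=(2,2) exec_start@5 write@7

Answer: 3 4 4 7 7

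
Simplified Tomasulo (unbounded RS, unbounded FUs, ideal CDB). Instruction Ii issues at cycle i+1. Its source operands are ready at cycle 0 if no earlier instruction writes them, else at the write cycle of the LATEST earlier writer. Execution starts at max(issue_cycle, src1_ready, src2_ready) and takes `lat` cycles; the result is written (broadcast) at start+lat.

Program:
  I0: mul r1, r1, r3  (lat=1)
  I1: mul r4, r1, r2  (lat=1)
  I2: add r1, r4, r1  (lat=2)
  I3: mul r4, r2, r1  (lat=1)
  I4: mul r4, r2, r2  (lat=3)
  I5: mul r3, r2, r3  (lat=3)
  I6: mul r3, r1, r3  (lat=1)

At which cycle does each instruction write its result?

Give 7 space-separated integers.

Answer: 2 3 5 6 8 9 10

Derivation:
I0 mul r1: issue@1 deps=(None,None) exec_start@1 write@2
I1 mul r4: issue@2 deps=(0,None) exec_start@2 write@3
I2 add r1: issue@3 deps=(1,0) exec_start@3 write@5
I3 mul r4: issue@4 deps=(None,2) exec_start@5 write@6
I4 mul r4: issue@5 deps=(None,None) exec_start@5 write@8
I5 mul r3: issue@6 deps=(None,None) exec_start@6 write@9
I6 mul r3: issue@7 deps=(2,5) exec_start@9 write@10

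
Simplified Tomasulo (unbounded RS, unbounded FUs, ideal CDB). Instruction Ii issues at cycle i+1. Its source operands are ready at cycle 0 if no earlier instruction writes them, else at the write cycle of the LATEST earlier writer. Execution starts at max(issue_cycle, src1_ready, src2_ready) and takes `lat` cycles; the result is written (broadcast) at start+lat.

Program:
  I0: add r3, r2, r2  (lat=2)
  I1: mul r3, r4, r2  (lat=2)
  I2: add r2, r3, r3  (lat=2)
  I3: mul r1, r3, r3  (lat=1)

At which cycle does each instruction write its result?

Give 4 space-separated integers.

Answer: 3 4 6 5

Derivation:
I0 add r3: issue@1 deps=(None,None) exec_start@1 write@3
I1 mul r3: issue@2 deps=(None,None) exec_start@2 write@4
I2 add r2: issue@3 deps=(1,1) exec_start@4 write@6
I3 mul r1: issue@4 deps=(1,1) exec_start@4 write@5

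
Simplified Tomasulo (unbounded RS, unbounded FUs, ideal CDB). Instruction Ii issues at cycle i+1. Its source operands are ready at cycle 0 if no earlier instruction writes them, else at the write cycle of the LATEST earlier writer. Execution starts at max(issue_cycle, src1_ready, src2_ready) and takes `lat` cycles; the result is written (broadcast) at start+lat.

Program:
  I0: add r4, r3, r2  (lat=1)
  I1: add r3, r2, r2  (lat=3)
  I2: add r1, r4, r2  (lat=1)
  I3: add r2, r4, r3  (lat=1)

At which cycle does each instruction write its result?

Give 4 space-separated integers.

I0 add r4: issue@1 deps=(None,None) exec_start@1 write@2
I1 add r3: issue@2 deps=(None,None) exec_start@2 write@5
I2 add r1: issue@3 deps=(0,None) exec_start@3 write@4
I3 add r2: issue@4 deps=(0,1) exec_start@5 write@6

Answer: 2 5 4 6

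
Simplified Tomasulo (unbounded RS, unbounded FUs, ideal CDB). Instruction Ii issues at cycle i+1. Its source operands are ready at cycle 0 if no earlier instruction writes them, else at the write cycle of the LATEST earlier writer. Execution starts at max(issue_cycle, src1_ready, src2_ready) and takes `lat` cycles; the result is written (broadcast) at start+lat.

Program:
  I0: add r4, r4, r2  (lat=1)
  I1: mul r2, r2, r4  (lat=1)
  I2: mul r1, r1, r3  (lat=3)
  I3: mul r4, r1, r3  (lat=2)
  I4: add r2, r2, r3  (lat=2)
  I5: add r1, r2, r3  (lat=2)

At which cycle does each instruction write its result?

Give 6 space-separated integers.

I0 add r4: issue@1 deps=(None,None) exec_start@1 write@2
I1 mul r2: issue@2 deps=(None,0) exec_start@2 write@3
I2 mul r1: issue@3 deps=(None,None) exec_start@3 write@6
I3 mul r4: issue@4 deps=(2,None) exec_start@6 write@8
I4 add r2: issue@5 deps=(1,None) exec_start@5 write@7
I5 add r1: issue@6 deps=(4,None) exec_start@7 write@9

Answer: 2 3 6 8 7 9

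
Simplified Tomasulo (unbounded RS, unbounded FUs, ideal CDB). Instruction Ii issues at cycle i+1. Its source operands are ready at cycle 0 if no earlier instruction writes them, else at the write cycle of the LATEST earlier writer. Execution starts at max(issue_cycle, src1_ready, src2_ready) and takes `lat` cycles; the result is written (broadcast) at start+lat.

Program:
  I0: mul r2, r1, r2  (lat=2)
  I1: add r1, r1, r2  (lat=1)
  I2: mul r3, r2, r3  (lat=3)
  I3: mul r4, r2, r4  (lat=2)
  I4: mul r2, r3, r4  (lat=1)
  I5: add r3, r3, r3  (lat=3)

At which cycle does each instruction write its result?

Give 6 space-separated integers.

I0 mul r2: issue@1 deps=(None,None) exec_start@1 write@3
I1 add r1: issue@2 deps=(None,0) exec_start@3 write@4
I2 mul r3: issue@3 deps=(0,None) exec_start@3 write@6
I3 mul r4: issue@4 deps=(0,None) exec_start@4 write@6
I4 mul r2: issue@5 deps=(2,3) exec_start@6 write@7
I5 add r3: issue@6 deps=(2,2) exec_start@6 write@9

Answer: 3 4 6 6 7 9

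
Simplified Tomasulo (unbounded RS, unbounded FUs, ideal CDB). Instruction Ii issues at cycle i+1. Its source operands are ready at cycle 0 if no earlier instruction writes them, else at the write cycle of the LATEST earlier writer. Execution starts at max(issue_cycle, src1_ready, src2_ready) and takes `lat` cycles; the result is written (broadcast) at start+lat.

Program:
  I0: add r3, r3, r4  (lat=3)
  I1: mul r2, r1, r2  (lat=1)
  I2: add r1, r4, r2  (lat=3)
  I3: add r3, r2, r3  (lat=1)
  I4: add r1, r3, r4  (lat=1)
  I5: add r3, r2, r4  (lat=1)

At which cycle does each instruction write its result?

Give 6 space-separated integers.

Answer: 4 3 6 5 6 7

Derivation:
I0 add r3: issue@1 deps=(None,None) exec_start@1 write@4
I1 mul r2: issue@2 deps=(None,None) exec_start@2 write@3
I2 add r1: issue@3 deps=(None,1) exec_start@3 write@6
I3 add r3: issue@4 deps=(1,0) exec_start@4 write@5
I4 add r1: issue@5 deps=(3,None) exec_start@5 write@6
I5 add r3: issue@6 deps=(1,None) exec_start@6 write@7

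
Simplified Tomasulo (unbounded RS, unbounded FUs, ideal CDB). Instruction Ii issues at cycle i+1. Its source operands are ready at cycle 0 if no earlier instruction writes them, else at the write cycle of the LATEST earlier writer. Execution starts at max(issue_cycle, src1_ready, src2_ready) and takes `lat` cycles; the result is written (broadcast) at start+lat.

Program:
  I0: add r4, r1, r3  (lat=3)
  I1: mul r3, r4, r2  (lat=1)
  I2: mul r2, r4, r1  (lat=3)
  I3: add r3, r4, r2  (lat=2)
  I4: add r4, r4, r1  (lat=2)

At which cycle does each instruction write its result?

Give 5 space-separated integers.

Answer: 4 5 7 9 7

Derivation:
I0 add r4: issue@1 deps=(None,None) exec_start@1 write@4
I1 mul r3: issue@2 deps=(0,None) exec_start@4 write@5
I2 mul r2: issue@3 deps=(0,None) exec_start@4 write@7
I3 add r3: issue@4 deps=(0,2) exec_start@7 write@9
I4 add r4: issue@5 deps=(0,None) exec_start@5 write@7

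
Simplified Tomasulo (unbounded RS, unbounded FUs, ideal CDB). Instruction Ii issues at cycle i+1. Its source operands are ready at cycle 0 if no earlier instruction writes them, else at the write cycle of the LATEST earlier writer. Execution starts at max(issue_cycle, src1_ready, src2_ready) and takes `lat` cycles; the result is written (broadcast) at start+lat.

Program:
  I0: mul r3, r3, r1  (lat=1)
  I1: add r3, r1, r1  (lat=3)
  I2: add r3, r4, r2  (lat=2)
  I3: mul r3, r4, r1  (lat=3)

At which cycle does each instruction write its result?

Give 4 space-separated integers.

Answer: 2 5 5 7

Derivation:
I0 mul r3: issue@1 deps=(None,None) exec_start@1 write@2
I1 add r3: issue@2 deps=(None,None) exec_start@2 write@5
I2 add r3: issue@3 deps=(None,None) exec_start@3 write@5
I3 mul r3: issue@4 deps=(None,None) exec_start@4 write@7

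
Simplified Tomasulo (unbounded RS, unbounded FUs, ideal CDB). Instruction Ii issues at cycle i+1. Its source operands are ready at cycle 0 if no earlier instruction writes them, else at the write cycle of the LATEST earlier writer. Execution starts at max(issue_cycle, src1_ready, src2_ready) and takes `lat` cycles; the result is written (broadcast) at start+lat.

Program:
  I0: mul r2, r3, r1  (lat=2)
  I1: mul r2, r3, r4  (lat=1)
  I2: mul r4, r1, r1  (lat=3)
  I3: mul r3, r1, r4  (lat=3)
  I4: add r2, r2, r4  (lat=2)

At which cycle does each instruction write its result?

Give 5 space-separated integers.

I0 mul r2: issue@1 deps=(None,None) exec_start@1 write@3
I1 mul r2: issue@2 deps=(None,None) exec_start@2 write@3
I2 mul r4: issue@3 deps=(None,None) exec_start@3 write@6
I3 mul r3: issue@4 deps=(None,2) exec_start@6 write@9
I4 add r2: issue@5 deps=(1,2) exec_start@6 write@8

Answer: 3 3 6 9 8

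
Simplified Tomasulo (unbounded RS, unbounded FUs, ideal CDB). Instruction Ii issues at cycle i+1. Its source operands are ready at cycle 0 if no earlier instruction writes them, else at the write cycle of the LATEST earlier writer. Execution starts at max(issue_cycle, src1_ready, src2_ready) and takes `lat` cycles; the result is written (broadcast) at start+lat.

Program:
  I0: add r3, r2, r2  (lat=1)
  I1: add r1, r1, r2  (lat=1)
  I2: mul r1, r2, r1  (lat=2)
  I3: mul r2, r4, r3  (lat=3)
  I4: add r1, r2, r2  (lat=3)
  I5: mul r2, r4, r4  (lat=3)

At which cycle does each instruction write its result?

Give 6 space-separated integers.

I0 add r3: issue@1 deps=(None,None) exec_start@1 write@2
I1 add r1: issue@2 deps=(None,None) exec_start@2 write@3
I2 mul r1: issue@3 deps=(None,1) exec_start@3 write@5
I3 mul r2: issue@4 deps=(None,0) exec_start@4 write@7
I4 add r1: issue@5 deps=(3,3) exec_start@7 write@10
I5 mul r2: issue@6 deps=(None,None) exec_start@6 write@9

Answer: 2 3 5 7 10 9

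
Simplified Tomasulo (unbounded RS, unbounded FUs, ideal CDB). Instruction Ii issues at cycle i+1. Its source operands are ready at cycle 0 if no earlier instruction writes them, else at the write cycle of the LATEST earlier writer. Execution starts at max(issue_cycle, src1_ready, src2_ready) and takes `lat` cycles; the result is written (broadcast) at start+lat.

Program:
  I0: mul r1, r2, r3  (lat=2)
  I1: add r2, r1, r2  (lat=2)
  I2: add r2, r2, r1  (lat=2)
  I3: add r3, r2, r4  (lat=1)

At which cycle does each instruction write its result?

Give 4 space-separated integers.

I0 mul r1: issue@1 deps=(None,None) exec_start@1 write@3
I1 add r2: issue@2 deps=(0,None) exec_start@3 write@5
I2 add r2: issue@3 deps=(1,0) exec_start@5 write@7
I3 add r3: issue@4 deps=(2,None) exec_start@7 write@8

Answer: 3 5 7 8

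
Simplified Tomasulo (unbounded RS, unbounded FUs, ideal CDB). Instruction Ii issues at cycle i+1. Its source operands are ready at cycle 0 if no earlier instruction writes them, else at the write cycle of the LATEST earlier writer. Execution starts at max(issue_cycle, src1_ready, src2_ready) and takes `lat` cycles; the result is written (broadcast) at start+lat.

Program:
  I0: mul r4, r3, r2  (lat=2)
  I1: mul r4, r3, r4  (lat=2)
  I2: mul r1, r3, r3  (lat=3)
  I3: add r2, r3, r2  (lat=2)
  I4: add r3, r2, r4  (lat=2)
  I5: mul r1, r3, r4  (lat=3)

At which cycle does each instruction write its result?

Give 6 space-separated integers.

I0 mul r4: issue@1 deps=(None,None) exec_start@1 write@3
I1 mul r4: issue@2 deps=(None,0) exec_start@3 write@5
I2 mul r1: issue@3 deps=(None,None) exec_start@3 write@6
I3 add r2: issue@4 deps=(None,None) exec_start@4 write@6
I4 add r3: issue@5 deps=(3,1) exec_start@6 write@8
I5 mul r1: issue@6 deps=(4,1) exec_start@8 write@11

Answer: 3 5 6 6 8 11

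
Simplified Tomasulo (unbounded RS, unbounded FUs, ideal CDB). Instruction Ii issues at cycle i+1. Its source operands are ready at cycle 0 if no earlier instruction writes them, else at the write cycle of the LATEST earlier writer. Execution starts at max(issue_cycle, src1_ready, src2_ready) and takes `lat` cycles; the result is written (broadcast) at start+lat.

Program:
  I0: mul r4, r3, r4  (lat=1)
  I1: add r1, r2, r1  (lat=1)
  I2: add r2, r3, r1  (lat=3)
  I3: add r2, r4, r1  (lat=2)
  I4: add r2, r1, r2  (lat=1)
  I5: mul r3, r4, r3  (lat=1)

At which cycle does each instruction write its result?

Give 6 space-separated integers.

I0 mul r4: issue@1 deps=(None,None) exec_start@1 write@2
I1 add r1: issue@2 deps=(None,None) exec_start@2 write@3
I2 add r2: issue@3 deps=(None,1) exec_start@3 write@6
I3 add r2: issue@4 deps=(0,1) exec_start@4 write@6
I4 add r2: issue@5 deps=(1,3) exec_start@6 write@7
I5 mul r3: issue@6 deps=(0,None) exec_start@6 write@7

Answer: 2 3 6 6 7 7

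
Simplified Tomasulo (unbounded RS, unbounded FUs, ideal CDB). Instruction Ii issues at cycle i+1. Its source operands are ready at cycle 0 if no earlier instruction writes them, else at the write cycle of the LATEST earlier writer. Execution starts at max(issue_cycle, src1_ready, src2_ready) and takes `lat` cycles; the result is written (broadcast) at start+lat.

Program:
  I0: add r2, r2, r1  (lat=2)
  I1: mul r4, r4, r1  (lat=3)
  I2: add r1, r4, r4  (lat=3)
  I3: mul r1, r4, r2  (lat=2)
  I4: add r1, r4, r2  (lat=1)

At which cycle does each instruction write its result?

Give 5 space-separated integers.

I0 add r2: issue@1 deps=(None,None) exec_start@1 write@3
I1 mul r4: issue@2 deps=(None,None) exec_start@2 write@5
I2 add r1: issue@3 deps=(1,1) exec_start@5 write@8
I3 mul r1: issue@4 deps=(1,0) exec_start@5 write@7
I4 add r1: issue@5 deps=(1,0) exec_start@5 write@6

Answer: 3 5 8 7 6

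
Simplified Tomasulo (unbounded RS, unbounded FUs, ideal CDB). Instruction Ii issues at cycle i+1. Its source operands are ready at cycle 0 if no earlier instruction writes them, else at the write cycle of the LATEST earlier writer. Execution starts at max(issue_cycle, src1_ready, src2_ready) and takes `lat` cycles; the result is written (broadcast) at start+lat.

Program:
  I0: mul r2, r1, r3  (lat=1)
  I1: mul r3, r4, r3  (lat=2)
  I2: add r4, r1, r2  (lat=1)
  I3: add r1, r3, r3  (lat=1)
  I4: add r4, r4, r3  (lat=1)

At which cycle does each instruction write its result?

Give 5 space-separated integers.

Answer: 2 4 4 5 6

Derivation:
I0 mul r2: issue@1 deps=(None,None) exec_start@1 write@2
I1 mul r3: issue@2 deps=(None,None) exec_start@2 write@4
I2 add r4: issue@3 deps=(None,0) exec_start@3 write@4
I3 add r1: issue@4 deps=(1,1) exec_start@4 write@5
I4 add r4: issue@5 deps=(2,1) exec_start@5 write@6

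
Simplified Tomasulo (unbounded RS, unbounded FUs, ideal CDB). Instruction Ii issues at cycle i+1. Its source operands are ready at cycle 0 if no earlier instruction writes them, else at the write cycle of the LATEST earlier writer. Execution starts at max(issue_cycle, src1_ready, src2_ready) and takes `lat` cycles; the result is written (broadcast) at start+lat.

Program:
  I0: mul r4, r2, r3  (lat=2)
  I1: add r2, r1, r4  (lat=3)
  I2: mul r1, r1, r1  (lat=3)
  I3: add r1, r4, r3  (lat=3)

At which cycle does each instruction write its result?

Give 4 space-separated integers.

Answer: 3 6 6 7

Derivation:
I0 mul r4: issue@1 deps=(None,None) exec_start@1 write@3
I1 add r2: issue@2 deps=(None,0) exec_start@3 write@6
I2 mul r1: issue@3 deps=(None,None) exec_start@3 write@6
I3 add r1: issue@4 deps=(0,None) exec_start@4 write@7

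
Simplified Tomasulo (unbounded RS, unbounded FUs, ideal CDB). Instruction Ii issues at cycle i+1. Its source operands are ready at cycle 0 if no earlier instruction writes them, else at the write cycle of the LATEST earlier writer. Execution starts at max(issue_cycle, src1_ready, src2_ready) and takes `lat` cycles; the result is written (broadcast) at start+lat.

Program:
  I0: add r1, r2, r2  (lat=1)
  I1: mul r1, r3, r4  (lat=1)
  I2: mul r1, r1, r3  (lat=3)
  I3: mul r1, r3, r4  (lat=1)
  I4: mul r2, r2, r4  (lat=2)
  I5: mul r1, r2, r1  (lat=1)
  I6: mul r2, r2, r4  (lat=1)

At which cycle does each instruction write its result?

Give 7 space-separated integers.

Answer: 2 3 6 5 7 8 8

Derivation:
I0 add r1: issue@1 deps=(None,None) exec_start@1 write@2
I1 mul r1: issue@2 deps=(None,None) exec_start@2 write@3
I2 mul r1: issue@3 deps=(1,None) exec_start@3 write@6
I3 mul r1: issue@4 deps=(None,None) exec_start@4 write@5
I4 mul r2: issue@5 deps=(None,None) exec_start@5 write@7
I5 mul r1: issue@6 deps=(4,3) exec_start@7 write@8
I6 mul r2: issue@7 deps=(4,None) exec_start@7 write@8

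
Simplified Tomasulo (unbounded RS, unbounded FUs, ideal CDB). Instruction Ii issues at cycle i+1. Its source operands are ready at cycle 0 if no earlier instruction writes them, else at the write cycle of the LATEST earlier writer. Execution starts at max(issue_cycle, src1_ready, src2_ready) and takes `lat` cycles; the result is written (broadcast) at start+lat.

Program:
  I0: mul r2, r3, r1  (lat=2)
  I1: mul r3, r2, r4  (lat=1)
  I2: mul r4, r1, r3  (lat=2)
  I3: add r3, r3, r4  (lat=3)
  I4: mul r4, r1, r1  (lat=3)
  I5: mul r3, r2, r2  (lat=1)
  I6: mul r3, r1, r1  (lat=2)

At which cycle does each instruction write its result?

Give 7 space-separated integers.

Answer: 3 4 6 9 8 7 9

Derivation:
I0 mul r2: issue@1 deps=(None,None) exec_start@1 write@3
I1 mul r3: issue@2 deps=(0,None) exec_start@3 write@4
I2 mul r4: issue@3 deps=(None,1) exec_start@4 write@6
I3 add r3: issue@4 deps=(1,2) exec_start@6 write@9
I4 mul r4: issue@5 deps=(None,None) exec_start@5 write@8
I5 mul r3: issue@6 deps=(0,0) exec_start@6 write@7
I6 mul r3: issue@7 deps=(None,None) exec_start@7 write@9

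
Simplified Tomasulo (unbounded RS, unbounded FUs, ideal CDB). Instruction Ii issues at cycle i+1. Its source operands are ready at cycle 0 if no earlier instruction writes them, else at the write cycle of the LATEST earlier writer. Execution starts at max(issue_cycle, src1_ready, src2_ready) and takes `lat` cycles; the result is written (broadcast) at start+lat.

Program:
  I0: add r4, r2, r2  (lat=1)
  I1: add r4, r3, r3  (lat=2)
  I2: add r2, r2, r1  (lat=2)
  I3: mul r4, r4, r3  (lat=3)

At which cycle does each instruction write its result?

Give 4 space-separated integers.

Answer: 2 4 5 7

Derivation:
I0 add r4: issue@1 deps=(None,None) exec_start@1 write@2
I1 add r4: issue@2 deps=(None,None) exec_start@2 write@4
I2 add r2: issue@3 deps=(None,None) exec_start@3 write@5
I3 mul r4: issue@4 deps=(1,None) exec_start@4 write@7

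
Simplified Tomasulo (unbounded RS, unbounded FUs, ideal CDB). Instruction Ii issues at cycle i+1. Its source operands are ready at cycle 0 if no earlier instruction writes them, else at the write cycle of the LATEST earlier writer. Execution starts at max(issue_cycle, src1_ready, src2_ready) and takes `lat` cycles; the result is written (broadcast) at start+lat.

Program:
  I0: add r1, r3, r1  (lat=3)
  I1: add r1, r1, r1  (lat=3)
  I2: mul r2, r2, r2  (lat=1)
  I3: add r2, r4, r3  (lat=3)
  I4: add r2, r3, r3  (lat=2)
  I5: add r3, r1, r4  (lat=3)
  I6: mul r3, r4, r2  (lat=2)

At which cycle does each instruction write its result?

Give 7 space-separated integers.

I0 add r1: issue@1 deps=(None,None) exec_start@1 write@4
I1 add r1: issue@2 deps=(0,0) exec_start@4 write@7
I2 mul r2: issue@3 deps=(None,None) exec_start@3 write@4
I3 add r2: issue@4 deps=(None,None) exec_start@4 write@7
I4 add r2: issue@5 deps=(None,None) exec_start@5 write@7
I5 add r3: issue@6 deps=(1,None) exec_start@7 write@10
I6 mul r3: issue@7 deps=(None,4) exec_start@7 write@9

Answer: 4 7 4 7 7 10 9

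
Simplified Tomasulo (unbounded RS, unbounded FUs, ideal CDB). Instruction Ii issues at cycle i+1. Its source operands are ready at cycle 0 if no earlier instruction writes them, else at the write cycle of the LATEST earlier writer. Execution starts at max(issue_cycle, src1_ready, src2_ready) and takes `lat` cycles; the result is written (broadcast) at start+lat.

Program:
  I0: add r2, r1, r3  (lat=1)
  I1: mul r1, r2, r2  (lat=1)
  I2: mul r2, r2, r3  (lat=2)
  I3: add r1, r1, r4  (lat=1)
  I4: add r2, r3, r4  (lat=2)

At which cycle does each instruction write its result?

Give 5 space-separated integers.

I0 add r2: issue@1 deps=(None,None) exec_start@1 write@2
I1 mul r1: issue@2 deps=(0,0) exec_start@2 write@3
I2 mul r2: issue@3 deps=(0,None) exec_start@3 write@5
I3 add r1: issue@4 deps=(1,None) exec_start@4 write@5
I4 add r2: issue@5 deps=(None,None) exec_start@5 write@7

Answer: 2 3 5 5 7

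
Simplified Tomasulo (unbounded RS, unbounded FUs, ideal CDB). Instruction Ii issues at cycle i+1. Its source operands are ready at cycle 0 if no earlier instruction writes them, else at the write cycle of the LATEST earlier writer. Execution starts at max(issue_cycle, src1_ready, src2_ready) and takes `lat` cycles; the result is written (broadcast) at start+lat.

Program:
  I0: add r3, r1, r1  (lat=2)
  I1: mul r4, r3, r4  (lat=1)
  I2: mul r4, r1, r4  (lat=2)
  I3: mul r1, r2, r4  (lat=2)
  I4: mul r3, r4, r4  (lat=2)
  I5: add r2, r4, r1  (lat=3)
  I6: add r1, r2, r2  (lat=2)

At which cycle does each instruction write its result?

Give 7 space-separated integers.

Answer: 3 4 6 8 8 11 13

Derivation:
I0 add r3: issue@1 deps=(None,None) exec_start@1 write@3
I1 mul r4: issue@2 deps=(0,None) exec_start@3 write@4
I2 mul r4: issue@3 deps=(None,1) exec_start@4 write@6
I3 mul r1: issue@4 deps=(None,2) exec_start@6 write@8
I4 mul r3: issue@5 deps=(2,2) exec_start@6 write@8
I5 add r2: issue@6 deps=(2,3) exec_start@8 write@11
I6 add r1: issue@7 deps=(5,5) exec_start@11 write@13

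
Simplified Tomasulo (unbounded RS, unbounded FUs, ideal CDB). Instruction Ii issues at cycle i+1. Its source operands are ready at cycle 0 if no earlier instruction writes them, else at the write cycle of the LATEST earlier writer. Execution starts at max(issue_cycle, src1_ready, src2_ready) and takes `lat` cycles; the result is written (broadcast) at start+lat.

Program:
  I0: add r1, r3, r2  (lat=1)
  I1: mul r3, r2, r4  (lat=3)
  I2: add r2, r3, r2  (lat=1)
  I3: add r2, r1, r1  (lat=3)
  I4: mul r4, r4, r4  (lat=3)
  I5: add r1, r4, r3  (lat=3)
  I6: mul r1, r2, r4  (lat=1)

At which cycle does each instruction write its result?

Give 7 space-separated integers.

Answer: 2 5 6 7 8 11 9

Derivation:
I0 add r1: issue@1 deps=(None,None) exec_start@1 write@2
I1 mul r3: issue@2 deps=(None,None) exec_start@2 write@5
I2 add r2: issue@3 deps=(1,None) exec_start@5 write@6
I3 add r2: issue@4 deps=(0,0) exec_start@4 write@7
I4 mul r4: issue@5 deps=(None,None) exec_start@5 write@8
I5 add r1: issue@6 deps=(4,1) exec_start@8 write@11
I6 mul r1: issue@7 deps=(3,4) exec_start@8 write@9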